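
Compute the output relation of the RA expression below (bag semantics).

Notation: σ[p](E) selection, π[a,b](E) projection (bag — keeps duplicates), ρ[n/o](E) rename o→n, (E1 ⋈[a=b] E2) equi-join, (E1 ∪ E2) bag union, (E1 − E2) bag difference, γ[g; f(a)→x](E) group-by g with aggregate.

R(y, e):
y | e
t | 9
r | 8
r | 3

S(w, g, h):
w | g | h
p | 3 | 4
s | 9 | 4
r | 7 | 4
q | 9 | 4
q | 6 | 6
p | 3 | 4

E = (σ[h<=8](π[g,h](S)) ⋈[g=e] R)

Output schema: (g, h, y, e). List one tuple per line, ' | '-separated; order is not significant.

Stepwise |·|:
  S → 6
  π[g,h](S) → 6
  σ[h<=8](π[g,h](S)) → 6
  R → 3
  (σ[h<=8](π[g,h](S)) ⋈[g=e] R) → 4

== RESULT ==
g | h | y | e
3 | 4 | r | 3
3 | 4 | r | 3
9 | 4 | t | 9
9 | 4 | t | 9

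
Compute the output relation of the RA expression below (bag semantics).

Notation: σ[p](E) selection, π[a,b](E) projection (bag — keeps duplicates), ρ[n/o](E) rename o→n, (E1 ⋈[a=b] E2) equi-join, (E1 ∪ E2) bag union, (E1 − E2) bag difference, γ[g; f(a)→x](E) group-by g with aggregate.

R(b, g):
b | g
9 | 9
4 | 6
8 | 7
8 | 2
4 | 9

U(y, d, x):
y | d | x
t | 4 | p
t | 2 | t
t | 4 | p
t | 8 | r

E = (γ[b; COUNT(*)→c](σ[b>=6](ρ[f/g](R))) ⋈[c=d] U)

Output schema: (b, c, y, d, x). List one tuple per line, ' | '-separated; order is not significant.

Row counts bottom-up:
  R → 5
  ρ[f/g](R) → 5
  σ[b>=6](ρ[f/g](R)) → 3
  γ[b; COUNT(*)→c](σ[b>=6](ρ[f/g](R))) → 2
  U → 4
  (γ[b; COUNT(*)→c](σ[b>=6](ρ[f/g](R))) ⋈[c=d] U) → 1

== RESULT ==
b | c | y | d | x
8 | 2 | t | 2 | t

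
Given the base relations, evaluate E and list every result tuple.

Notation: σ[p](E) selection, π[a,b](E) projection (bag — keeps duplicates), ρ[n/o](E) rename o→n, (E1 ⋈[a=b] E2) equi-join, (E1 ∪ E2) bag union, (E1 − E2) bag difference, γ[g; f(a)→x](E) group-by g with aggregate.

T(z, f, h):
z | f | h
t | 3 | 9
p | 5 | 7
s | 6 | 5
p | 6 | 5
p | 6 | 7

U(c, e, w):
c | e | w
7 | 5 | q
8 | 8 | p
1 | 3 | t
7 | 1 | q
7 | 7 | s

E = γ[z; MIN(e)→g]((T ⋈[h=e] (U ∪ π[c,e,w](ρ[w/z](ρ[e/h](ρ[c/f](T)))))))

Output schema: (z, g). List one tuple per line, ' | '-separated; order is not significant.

Row counts bottom-up:
  T → 5
  U → 5
  T → 5
  ρ[c/f](T) → 5
  ρ[e/h](ρ[c/f](T)) → 5
  ρ[w/z](ρ[e/h](ρ[c/f](T))) → 5
  π[c,e,w](ρ[w/z](ρ[e/h](ρ[c/f](T)))) → 5
  (U ∪ π[c,e,w](ρ[w/z](ρ[e/h](ρ[c/f](T))))) → 10
  (T ⋈[h=e] (U ∪ π[c,e,w](ρ[w/z](ρ[e/h](ρ[c/f](T)))))) → 13
  γ[z; MIN(e)→g]((T ⋈[h=e] (U ∪ π[c,e,w](ρ[w/z](ρ[e/h](ρ[c/f](T))))))) → 3

== RESULT ==
z | g
p | 5
s | 5
t | 9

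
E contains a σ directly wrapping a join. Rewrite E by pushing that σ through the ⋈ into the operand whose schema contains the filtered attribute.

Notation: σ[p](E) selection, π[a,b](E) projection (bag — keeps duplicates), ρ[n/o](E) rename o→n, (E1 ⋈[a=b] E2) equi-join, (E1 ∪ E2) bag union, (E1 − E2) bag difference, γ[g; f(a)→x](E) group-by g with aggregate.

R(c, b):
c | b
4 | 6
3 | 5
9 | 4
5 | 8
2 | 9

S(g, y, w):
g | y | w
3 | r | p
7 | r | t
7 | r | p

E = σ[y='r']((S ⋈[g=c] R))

σ filters on y, owned by the left side.
E' = (σ[y='r'](S) ⋈[g=c] R)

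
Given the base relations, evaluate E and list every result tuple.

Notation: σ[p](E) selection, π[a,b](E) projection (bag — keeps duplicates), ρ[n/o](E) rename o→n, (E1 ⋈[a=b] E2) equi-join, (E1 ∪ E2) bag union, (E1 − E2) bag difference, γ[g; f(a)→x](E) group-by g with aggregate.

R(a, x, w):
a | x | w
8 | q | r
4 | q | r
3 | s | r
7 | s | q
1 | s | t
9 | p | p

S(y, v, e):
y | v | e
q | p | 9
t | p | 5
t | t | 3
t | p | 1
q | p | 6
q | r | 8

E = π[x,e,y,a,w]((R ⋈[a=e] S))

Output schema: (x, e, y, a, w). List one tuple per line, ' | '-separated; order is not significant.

Stepwise |·|:
  R → 6
  S → 6
  (R ⋈[a=e] S) → 4
  π[x,e,y,a,w]((R ⋈[a=e] S)) → 4

== RESULT ==
x | e | y | a | w
p | 9 | q | 9 | p
q | 8 | q | 8 | r
s | 1 | t | 1 | t
s | 3 | t | 3 | r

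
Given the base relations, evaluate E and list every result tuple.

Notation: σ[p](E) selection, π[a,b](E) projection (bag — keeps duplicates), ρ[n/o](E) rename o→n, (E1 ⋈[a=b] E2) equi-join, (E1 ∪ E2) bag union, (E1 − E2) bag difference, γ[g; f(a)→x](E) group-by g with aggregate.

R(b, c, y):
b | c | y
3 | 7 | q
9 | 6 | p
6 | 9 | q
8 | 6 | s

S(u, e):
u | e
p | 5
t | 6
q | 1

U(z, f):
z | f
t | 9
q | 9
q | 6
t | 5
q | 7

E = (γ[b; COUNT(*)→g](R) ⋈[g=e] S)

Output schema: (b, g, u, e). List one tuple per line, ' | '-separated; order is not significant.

Subexpression sizes:
  R → 4
  γ[b; COUNT(*)→g](R) → 4
  S → 3
  (γ[b; COUNT(*)→g](R) ⋈[g=e] S) → 4

== RESULT ==
b | g | u | e
3 | 1 | q | 1
6 | 1 | q | 1
8 | 1 | q | 1
9 | 1 | q | 1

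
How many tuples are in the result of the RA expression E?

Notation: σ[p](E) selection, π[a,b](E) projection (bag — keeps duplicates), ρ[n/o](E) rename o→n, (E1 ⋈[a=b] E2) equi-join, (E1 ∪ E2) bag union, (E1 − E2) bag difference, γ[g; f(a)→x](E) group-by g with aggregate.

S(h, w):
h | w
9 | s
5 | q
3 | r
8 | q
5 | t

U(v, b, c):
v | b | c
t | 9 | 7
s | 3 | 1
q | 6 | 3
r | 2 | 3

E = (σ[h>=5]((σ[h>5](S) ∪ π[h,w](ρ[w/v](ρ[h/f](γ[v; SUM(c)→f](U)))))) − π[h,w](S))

Per-node cardinality:
  S → 5
  σ[h>5](S) → 2
  U → 4
  γ[v; SUM(c)→f](U) → 4
  ρ[h/f](γ[v; SUM(c)→f](U)) → 4
  ρ[w/v](ρ[h/f](γ[v; SUM(c)→f](U))) → 4
  π[h,w](ρ[w/v](ρ[h/f](γ[v; SUM(c)→f](U)))) → 4
  (σ[h>5](S) ∪ π[h,w](ρ[w/v](ρ[h/f](γ[v; SUM(c)→f](U))))) → 6
  σ[h>=5]((σ[h>5](S) ∪ π[h,w](ρ[w/v](ρ[h/f](γ[v; SUM(c)→f](U)))))) → 3
  S → 5
  π[h,w](S) → 5
  (σ[h>=5]((σ[h>5](S) ∪ π[h,w](ρ[w/v](ρ[h/f](γ[v; SUM(c)→f](U)))))) − π[h,w](S)) → 1

|E| = 1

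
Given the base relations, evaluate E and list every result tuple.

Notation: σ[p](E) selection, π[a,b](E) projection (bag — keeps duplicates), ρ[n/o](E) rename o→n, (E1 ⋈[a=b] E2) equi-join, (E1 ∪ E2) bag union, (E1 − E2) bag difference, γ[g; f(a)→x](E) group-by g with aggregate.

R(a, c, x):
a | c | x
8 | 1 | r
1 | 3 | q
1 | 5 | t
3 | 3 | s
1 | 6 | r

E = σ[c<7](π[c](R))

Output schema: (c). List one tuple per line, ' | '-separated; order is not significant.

Row counts bottom-up:
  R → 5
  π[c](R) → 5
  σ[c<7](π[c](R)) → 5

== RESULT ==
c
1
3
3
5
6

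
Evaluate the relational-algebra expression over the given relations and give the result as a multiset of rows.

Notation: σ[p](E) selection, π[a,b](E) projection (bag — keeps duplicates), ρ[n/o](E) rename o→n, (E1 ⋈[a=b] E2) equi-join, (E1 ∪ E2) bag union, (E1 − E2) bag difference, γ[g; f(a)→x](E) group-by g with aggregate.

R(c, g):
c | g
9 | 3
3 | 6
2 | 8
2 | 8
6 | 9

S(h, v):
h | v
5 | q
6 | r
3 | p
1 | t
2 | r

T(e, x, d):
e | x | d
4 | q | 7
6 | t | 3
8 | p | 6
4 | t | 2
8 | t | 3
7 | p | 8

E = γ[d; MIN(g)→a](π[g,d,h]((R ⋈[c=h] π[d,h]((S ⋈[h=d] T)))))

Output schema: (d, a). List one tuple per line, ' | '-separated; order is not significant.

Per-node cardinality:
  R → 5
  S → 5
  T → 6
  (S ⋈[h=d] T) → 4
  π[d,h]((S ⋈[h=d] T)) → 4
  (R ⋈[c=h] π[d,h]((S ⋈[h=d] T))) → 5
  π[g,d,h]((R ⋈[c=h] π[d,h]((S ⋈[h=d] T)))) → 5
  γ[d; MIN(g)→a](π[g,d,h]((R ⋈[c=h] π[d,h]((S ⋈[h=d] T))))) → 3

== RESULT ==
d | a
2 | 8
3 | 6
6 | 9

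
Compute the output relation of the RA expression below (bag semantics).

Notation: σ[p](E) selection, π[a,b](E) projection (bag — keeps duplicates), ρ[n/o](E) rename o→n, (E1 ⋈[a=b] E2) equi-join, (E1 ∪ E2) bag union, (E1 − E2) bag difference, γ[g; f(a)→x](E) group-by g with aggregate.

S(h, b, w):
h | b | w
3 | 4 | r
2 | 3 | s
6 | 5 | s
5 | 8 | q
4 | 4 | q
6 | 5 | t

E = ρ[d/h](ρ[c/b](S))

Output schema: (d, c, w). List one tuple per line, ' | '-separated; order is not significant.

Subexpression sizes:
  S → 6
  ρ[c/b](S) → 6
  ρ[d/h](ρ[c/b](S)) → 6

== RESULT ==
d | c | w
2 | 3 | s
3 | 4 | r
4 | 4 | q
5 | 8 | q
6 | 5 | s
6 | 5 | t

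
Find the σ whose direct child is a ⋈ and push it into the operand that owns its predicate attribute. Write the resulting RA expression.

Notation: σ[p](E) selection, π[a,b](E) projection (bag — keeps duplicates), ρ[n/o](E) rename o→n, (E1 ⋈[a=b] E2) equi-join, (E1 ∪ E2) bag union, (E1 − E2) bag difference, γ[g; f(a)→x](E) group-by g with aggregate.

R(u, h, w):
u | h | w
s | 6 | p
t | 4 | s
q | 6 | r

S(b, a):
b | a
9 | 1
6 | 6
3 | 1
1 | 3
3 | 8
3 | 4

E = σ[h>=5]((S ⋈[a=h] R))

σ filters on h, owned by the right side.
E' = (S ⋈[a=h] σ[h>=5](R))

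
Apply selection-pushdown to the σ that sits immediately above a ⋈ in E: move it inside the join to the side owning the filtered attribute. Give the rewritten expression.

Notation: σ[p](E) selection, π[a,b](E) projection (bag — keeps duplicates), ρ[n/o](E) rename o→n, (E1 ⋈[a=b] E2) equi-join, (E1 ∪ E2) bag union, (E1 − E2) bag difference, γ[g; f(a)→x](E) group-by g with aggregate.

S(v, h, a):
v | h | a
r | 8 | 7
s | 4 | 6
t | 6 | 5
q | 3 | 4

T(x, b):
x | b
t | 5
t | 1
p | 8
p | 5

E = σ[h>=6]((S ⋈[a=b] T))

σ filters on h, owned by the left side.
E' = (σ[h>=6](S) ⋈[a=b] T)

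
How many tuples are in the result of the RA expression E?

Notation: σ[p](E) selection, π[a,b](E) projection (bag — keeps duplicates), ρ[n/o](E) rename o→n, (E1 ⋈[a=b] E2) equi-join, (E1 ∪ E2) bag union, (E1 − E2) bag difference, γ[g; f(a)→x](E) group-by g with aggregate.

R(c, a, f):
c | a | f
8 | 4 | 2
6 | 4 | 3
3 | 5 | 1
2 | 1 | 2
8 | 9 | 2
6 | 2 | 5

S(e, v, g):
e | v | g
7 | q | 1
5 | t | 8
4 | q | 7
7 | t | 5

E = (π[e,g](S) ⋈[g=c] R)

Subexpression sizes:
  S → 4
  π[e,g](S) → 4
  R → 6
  (π[e,g](S) ⋈[g=c] R) → 2

|E| = 2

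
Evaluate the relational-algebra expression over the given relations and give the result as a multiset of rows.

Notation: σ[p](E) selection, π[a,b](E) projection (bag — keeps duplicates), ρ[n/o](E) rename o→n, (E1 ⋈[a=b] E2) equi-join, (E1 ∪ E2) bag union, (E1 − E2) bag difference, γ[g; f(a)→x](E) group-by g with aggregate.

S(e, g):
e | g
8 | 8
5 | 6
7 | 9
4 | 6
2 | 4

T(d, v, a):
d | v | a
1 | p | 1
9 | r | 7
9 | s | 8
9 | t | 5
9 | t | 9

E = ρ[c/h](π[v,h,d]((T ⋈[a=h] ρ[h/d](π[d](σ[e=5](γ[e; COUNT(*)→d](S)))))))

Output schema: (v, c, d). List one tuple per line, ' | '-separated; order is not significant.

Subexpression sizes:
  T → 5
  S → 5
  γ[e; COUNT(*)→d](S) → 5
  σ[e=5](γ[e; COUNT(*)→d](S)) → 1
  π[d](σ[e=5](γ[e; COUNT(*)→d](S))) → 1
  ρ[h/d](π[d](σ[e=5](γ[e; COUNT(*)→d](S)))) → 1
  (T ⋈[a=h] ρ[h/d](π[d](σ[e=5](γ[e; COUNT(*)→d](S))))) → 1
  π[v,h,d]((T ⋈[a=h] ρ[h/d](π[d](σ[e=5](γ[e; COUNT(*)→d](S)))))) → 1
  ρ[c/h](π[v,h,d]((T ⋈[a=h] ρ[h/d](π[d](σ[e=5](γ[e; COUNT(*)→d](S))))))) → 1

== RESULT ==
v | c | d
p | 1 | 1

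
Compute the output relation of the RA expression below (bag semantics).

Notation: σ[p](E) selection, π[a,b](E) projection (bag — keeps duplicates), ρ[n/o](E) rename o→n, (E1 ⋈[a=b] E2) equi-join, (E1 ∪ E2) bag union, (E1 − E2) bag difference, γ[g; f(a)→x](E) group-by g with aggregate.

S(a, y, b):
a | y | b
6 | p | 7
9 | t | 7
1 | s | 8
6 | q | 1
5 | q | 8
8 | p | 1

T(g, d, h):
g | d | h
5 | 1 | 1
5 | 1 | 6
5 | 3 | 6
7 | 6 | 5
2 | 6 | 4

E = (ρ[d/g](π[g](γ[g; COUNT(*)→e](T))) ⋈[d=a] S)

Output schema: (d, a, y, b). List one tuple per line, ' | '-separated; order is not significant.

Stepwise |·|:
  T → 5
  γ[g; COUNT(*)→e](T) → 3
  π[g](γ[g; COUNT(*)→e](T)) → 3
  ρ[d/g](π[g](γ[g; COUNT(*)→e](T))) → 3
  S → 6
  (ρ[d/g](π[g](γ[g; COUNT(*)→e](T))) ⋈[d=a] S) → 1

== RESULT ==
d | a | y | b
5 | 5 | q | 8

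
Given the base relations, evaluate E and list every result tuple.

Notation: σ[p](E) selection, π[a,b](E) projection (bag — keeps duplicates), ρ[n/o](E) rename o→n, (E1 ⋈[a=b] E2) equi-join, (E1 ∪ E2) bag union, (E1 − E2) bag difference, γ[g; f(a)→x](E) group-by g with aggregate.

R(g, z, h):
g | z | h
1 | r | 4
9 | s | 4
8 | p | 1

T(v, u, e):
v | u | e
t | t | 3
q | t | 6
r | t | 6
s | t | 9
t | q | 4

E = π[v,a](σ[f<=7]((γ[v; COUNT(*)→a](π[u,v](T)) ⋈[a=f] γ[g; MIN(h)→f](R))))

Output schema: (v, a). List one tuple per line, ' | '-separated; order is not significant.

Per-node cardinality:
  T → 5
  π[u,v](T) → 5
  γ[v; COUNT(*)→a](π[u,v](T)) → 4
  R → 3
  γ[g; MIN(h)→f](R) → 3
  (γ[v; COUNT(*)→a](π[u,v](T)) ⋈[a=f] γ[g; MIN(h)→f](R)) → 3
  σ[f<=7]((γ[v; COUNT(*)→a](π[u,v](T)) ⋈[a=f] γ[g; MIN(h)→f](R))) → 3
  π[v,a](σ[f<=7]((γ[v; COUNT(*)→a](π[u,v](T)) ⋈[a=f] γ[g; MIN(h)→f](R)))) → 3

== RESULT ==
v | a
q | 1
r | 1
s | 1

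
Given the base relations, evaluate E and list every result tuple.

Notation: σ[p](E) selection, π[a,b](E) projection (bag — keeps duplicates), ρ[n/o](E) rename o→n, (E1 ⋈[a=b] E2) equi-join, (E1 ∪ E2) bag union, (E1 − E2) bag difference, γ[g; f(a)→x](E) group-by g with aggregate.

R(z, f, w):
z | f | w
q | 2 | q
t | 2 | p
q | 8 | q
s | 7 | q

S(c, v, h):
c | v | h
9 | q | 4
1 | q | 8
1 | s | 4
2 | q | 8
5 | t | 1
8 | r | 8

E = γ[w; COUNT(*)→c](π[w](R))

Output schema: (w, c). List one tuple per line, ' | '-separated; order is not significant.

Stepwise |·|:
  R → 4
  π[w](R) → 4
  γ[w; COUNT(*)→c](π[w](R)) → 2

== RESULT ==
w | c
p | 1
q | 3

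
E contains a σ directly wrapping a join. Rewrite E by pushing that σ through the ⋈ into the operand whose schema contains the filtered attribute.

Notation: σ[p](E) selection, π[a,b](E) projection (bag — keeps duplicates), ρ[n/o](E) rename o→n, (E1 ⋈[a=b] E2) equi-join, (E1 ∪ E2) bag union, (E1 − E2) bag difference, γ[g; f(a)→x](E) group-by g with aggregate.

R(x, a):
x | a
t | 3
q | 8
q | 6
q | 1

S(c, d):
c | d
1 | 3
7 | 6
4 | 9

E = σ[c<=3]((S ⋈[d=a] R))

σ filters on c, owned by the left side.
E' = (σ[c<=3](S) ⋈[d=a] R)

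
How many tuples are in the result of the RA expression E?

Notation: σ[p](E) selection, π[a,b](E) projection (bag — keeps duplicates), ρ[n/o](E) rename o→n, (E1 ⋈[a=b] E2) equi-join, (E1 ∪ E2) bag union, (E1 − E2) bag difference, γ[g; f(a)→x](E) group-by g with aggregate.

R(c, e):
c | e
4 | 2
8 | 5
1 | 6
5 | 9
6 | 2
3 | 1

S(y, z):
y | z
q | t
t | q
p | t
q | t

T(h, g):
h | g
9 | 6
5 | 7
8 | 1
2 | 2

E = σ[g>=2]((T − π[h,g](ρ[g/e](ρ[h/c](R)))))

Row counts bottom-up:
  T → 4
  R → 6
  ρ[h/c](R) → 6
  ρ[g/e](ρ[h/c](R)) → 6
  π[h,g](ρ[g/e](ρ[h/c](R))) → 6
  (T − π[h,g](ρ[g/e](ρ[h/c](R)))) → 4
  σ[g>=2]((T − π[h,g](ρ[g/e](ρ[h/c](R))))) → 3

|E| = 3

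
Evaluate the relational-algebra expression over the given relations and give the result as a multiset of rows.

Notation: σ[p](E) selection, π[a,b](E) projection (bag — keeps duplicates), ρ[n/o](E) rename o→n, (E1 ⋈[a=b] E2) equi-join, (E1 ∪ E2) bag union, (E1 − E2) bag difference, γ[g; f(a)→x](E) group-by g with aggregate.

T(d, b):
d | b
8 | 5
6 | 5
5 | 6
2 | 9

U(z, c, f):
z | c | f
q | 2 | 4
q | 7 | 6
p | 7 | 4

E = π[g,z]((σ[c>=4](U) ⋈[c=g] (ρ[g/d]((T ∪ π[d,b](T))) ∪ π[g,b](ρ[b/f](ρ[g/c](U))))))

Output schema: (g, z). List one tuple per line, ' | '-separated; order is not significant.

Row counts bottom-up:
  U → 3
  σ[c>=4](U) → 2
  T → 4
  T → 4
  π[d,b](T) → 4
  (T ∪ π[d,b](T)) → 8
  ρ[g/d]((T ∪ π[d,b](T))) → 8
  U → 3
  ρ[g/c](U) → 3
  ρ[b/f](ρ[g/c](U)) → 3
  π[g,b](ρ[b/f](ρ[g/c](U))) → 3
  (ρ[g/d]((T ∪ π[d,b](T))) ∪ π[g,b](ρ[b/f](ρ[g/c](U)))) → 11
  (σ[c>=4](U) ⋈[c=g] (ρ[g/d]((T ∪ π[d,b](T))) ∪ π[g,b](ρ[b/f](ρ[g/c](U))))) → 4
  π[g,z]((σ[c>=4](U) ⋈[c=g] (ρ[g/d]((T ∪ π[d,b](T))) ∪ π[g,b](ρ[b/f](ρ[g/c](U)))))) → 4

== RESULT ==
g | z
7 | p
7 | p
7 | q
7 | q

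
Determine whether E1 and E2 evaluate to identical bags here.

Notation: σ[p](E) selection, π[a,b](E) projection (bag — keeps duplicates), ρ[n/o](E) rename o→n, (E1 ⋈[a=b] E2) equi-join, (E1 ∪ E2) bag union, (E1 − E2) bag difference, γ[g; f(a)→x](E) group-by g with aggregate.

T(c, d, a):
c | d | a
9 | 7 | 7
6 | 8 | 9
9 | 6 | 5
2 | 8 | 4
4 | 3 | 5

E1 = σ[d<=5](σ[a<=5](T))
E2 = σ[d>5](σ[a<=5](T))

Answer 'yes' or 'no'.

E1 subexpression sizes:
  T → 5
  σ[a<=5](T) → 3
  σ[d<=5](σ[a<=5](T)) → 1
E2 subexpression sizes:
  T → 5
  σ[a<=5](T) → 3
  σ[d>5](σ[a<=5](T)) → 2

E1 result:
c | d | a
4 | 3 | 5
E2 result:
c | d | a
2 | 8 | 4
9 | 6 | 5
Witness: (9, 6, 5) appears 0× in E1 but 1× in E2.

no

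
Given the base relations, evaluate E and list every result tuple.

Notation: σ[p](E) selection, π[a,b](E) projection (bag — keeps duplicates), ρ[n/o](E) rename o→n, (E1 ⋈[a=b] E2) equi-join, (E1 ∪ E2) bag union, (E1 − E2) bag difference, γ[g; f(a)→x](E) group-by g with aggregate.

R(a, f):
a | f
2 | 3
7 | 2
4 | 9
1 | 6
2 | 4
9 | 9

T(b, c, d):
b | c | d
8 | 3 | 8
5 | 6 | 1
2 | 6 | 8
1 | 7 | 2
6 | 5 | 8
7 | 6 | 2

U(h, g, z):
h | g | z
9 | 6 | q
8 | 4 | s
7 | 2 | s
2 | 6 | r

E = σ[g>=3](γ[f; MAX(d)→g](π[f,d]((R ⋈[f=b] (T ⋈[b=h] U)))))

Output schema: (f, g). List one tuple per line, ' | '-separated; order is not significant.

Row counts bottom-up:
  R → 6
  T → 6
  U → 4
  (T ⋈[b=h] U) → 3
  (R ⋈[f=b] (T ⋈[b=h] U)) → 1
  π[f,d]((R ⋈[f=b] (T ⋈[b=h] U))) → 1
  γ[f; MAX(d)→g](π[f,d]((R ⋈[f=b] (T ⋈[b=h] U)))) → 1
  σ[g>=3](γ[f; MAX(d)→g](π[f,d]((R ⋈[f=b] (T ⋈[b=h] U))))) → 1

== RESULT ==
f | g
2 | 8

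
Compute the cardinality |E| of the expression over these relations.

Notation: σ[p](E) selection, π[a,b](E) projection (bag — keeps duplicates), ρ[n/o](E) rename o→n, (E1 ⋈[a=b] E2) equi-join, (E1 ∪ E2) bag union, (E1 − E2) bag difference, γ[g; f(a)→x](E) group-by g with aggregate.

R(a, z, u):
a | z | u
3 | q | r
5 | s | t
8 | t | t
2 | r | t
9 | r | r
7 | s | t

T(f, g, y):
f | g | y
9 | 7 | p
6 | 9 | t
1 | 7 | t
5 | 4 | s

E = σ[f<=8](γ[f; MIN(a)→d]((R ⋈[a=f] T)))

Per-node cardinality:
  R → 6
  T → 4
  (R ⋈[a=f] T) → 2
  γ[f; MIN(a)→d]((R ⋈[a=f] T)) → 2
  σ[f<=8](γ[f; MIN(a)→d]((R ⋈[a=f] T))) → 1

|E| = 1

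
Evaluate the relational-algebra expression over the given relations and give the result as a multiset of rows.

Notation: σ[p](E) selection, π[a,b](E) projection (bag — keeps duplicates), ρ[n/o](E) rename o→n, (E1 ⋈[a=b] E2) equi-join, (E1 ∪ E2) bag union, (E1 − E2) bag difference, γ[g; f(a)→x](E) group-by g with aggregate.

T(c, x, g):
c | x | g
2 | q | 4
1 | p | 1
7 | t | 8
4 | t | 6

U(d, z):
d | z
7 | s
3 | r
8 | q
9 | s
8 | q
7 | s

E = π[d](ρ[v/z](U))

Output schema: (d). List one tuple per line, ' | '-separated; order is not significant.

Subexpression sizes:
  U → 6
  ρ[v/z](U) → 6
  π[d](ρ[v/z](U)) → 6

== RESULT ==
d
3
7
7
8
8
9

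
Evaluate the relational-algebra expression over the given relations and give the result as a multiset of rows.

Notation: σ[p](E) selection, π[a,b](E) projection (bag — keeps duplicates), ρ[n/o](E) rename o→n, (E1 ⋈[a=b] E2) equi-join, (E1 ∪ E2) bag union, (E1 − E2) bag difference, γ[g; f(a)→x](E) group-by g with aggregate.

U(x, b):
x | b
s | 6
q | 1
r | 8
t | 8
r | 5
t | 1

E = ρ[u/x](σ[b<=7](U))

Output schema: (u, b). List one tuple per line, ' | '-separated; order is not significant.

Stepwise |·|:
  U → 6
  σ[b<=7](U) → 4
  ρ[u/x](σ[b<=7](U)) → 4

== RESULT ==
u | b
q | 1
r | 5
s | 6
t | 1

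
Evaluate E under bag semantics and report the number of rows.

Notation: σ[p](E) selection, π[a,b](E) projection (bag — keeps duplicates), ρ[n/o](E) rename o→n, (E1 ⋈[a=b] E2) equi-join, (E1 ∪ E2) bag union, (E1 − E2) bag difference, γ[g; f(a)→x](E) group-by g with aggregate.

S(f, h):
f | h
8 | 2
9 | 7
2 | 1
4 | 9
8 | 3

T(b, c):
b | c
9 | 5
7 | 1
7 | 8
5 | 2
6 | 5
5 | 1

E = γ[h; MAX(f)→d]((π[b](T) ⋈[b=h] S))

Per-node cardinality:
  T → 6
  π[b](T) → 6
  S → 5
  (π[b](T) ⋈[b=h] S) → 3
  γ[h; MAX(f)→d]((π[b](T) ⋈[b=h] S)) → 2

|E| = 2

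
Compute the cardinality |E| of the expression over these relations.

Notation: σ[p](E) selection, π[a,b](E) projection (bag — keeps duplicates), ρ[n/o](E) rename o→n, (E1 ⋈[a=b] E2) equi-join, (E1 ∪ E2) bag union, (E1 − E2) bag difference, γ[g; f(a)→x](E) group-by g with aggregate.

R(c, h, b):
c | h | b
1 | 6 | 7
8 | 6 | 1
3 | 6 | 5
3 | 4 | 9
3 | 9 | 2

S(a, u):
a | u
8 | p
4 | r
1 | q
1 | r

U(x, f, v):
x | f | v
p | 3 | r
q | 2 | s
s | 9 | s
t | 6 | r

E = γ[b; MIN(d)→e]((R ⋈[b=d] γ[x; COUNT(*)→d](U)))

Subexpression sizes:
  R → 5
  U → 4
  γ[x; COUNT(*)→d](U) → 4
  (R ⋈[b=d] γ[x; COUNT(*)→d](U)) → 4
  γ[b; MIN(d)→e]((R ⋈[b=d] γ[x; COUNT(*)→d](U))) → 1

|E| = 1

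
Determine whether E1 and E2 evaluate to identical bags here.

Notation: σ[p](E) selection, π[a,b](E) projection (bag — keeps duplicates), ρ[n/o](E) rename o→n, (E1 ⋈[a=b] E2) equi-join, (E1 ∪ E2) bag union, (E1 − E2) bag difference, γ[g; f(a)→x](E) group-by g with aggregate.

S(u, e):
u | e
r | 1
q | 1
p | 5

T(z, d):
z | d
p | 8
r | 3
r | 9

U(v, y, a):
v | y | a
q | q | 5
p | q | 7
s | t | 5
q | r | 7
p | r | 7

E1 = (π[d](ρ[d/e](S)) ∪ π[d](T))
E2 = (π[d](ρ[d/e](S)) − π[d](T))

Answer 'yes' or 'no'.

E1 stepwise |·|:
  S → 3
  ρ[d/e](S) → 3
  π[d](ρ[d/e](S)) → 3
  T → 3
  π[d](T) → 3
  (π[d](ρ[d/e](S)) ∪ π[d](T)) → 6
E2 stepwise |·|:
  S → 3
  ρ[d/e](S) → 3
  π[d](ρ[d/e](S)) → 3
  T → 3
  π[d](T) → 3
  (π[d](ρ[d/e](S)) − π[d](T)) → 3

E1 result:
d
1
1
3
5
8
9
E2 result:
d
1
1
5
Witness: (8,) appears 1× in E1 but 0× in E2.

no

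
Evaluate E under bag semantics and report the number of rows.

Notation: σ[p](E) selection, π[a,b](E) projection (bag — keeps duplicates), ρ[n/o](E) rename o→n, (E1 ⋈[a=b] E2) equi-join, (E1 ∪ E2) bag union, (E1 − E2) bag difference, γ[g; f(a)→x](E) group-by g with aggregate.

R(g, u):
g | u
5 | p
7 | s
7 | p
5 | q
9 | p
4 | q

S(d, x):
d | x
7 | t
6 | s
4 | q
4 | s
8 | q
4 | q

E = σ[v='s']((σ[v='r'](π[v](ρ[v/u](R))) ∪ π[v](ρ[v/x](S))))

Per-node cardinality:
  R → 6
  ρ[v/u](R) → 6
  π[v](ρ[v/u](R)) → 6
  σ[v='r'](π[v](ρ[v/u](R))) → 0
  S → 6
  ρ[v/x](S) → 6
  π[v](ρ[v/x](S)) → 6
  (σ[v='r'](π[v](ρ[v/u](R))) ∪ π[v](ρ[v/x](S))) → 6
  σ[v='s']((σ[v='r'](π[v](ρ[v/u](R))) ∪ π[v](ρ[v/x](S)))) → 2

|E| = 2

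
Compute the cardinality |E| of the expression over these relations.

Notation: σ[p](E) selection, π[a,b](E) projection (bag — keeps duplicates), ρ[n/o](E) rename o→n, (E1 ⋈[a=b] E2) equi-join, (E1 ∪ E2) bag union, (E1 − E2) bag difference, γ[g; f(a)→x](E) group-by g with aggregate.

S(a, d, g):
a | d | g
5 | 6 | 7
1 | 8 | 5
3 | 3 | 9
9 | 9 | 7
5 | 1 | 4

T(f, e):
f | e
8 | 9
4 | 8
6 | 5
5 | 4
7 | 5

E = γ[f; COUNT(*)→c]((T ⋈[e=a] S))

Per-node cardinality:
  T → 5
  S → 5
  (T ⋈[e=a] S) → 5
  γ[f; COUNT(*)→c]((T ⋈[e=a] S)) → 3

|E| = 3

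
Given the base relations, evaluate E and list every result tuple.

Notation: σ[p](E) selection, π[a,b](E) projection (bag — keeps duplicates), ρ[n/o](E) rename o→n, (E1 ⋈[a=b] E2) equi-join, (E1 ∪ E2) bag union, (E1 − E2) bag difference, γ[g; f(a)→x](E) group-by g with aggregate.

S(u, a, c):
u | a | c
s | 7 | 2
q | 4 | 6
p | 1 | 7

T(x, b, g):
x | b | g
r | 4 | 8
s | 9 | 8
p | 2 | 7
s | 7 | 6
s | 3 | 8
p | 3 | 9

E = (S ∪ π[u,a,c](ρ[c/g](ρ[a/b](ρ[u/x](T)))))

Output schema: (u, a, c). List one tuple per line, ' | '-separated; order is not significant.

Per-node cardinality:
  S → 3
  T → 6
  ρ[u/x](T) → 6
  ρ[a/b](ρ[u/x](T)) → 6
  ρ[c/g](ρ[a/b](ρ[u/x](T))) → 6
  π[u,a,c](ρ[c/g](ρ[a/b](ρ[u/x](T)))) → 6
  (S ∪ π[u,a,c](ρ[c/g](ρ[a/b](ρ[u/x](T))))) → 9

== RESULT ==
u | a | c
p | 1 | 7
p | 2 | 7
p | 3 | 9
q | 4 | 6
r | 4 | 8
s | 3 | 8
s | 7 | 2
s | 7 | 6
s | 9 | 8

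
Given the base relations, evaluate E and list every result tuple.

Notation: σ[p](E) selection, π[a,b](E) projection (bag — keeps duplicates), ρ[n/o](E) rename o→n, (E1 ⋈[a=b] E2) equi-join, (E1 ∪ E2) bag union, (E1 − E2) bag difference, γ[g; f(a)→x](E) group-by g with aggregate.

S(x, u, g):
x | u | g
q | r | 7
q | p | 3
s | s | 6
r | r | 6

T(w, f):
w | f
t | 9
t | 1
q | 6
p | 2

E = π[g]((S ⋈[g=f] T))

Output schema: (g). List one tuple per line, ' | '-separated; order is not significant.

Subexpression sizes:
  S → 4
  T → 4
  (S ⋈[g=f] T) → 2
  π[g]((S ⋈[g=f] T)) → 2

== RESULT ==
g
6
6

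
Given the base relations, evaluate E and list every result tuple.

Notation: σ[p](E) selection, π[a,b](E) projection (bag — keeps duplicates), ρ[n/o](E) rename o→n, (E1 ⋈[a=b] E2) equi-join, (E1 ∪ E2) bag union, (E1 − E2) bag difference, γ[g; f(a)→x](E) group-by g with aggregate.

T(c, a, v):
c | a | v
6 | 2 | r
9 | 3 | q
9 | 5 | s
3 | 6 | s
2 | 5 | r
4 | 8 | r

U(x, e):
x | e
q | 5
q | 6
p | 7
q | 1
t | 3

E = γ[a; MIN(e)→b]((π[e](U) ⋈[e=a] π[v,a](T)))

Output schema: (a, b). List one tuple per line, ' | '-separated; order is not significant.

Subexpression sizes:
  U → 5
  π[e](U) → 5
  T → 6
  π[v,a](T) → 6
  (π[e](U) ⋈[e=a] π[v,a](T)) → 4
  γ[a; MIN(e)→b]((π[e](U) ⋈[e=a] π[v,a](T))) → 3

== RESULT ==
a | b
3 | 3
5 | 5
6 | 6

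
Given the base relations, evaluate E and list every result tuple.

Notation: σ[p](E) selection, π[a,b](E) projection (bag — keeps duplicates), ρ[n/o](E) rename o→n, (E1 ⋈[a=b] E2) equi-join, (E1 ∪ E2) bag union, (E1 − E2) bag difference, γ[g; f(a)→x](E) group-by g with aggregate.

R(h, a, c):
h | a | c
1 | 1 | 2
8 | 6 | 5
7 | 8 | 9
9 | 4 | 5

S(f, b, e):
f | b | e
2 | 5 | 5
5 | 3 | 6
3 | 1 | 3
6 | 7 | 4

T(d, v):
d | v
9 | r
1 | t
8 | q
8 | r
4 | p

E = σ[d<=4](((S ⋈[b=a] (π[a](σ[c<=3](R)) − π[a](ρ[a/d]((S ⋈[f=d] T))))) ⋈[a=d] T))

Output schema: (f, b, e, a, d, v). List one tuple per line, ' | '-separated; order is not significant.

Stepwise |·|:
  S → 4
  R → 4
  σ[c<=3](R) → 1
  π[a](σ[c<=3](R)) → 1
  S → 4
  T → 5
  (S ⋈[f=d] T) → 0
  ρ[a/d]((S ⋈[f=d] T)) → 0
  π[a](ρ[a/d]((S ⋈[f=d] T))) → 0
  (π[a](σ[c<=3](R)) − π[a](ρ[a/d]((S ⋈[f=d] T)))) → 1
  (S ⋈[b=a] (π[a](σ[c<=3](R)) − π[a](ρ[a/d]((S ⋈[f=d] T))))) → 1
  T → 5
  ((S ⋈[b=a] (π[a](σ[c<=3](R)) − π[a](ρ[a/d]((S ⋈[f=d] T))))) ⋈[a=d] T) → 1
  σ[d<=4](((S ⋈[b=a] (π[a](σ[c<=3](R)) − π[a](ρ[a/d]((S ⋈[f=d] T))))) ⋈[a=d] T)) → 1

== RESULT ==
f | b | e | a | d | v
3 | 1 | 3 | 1 | 1 | t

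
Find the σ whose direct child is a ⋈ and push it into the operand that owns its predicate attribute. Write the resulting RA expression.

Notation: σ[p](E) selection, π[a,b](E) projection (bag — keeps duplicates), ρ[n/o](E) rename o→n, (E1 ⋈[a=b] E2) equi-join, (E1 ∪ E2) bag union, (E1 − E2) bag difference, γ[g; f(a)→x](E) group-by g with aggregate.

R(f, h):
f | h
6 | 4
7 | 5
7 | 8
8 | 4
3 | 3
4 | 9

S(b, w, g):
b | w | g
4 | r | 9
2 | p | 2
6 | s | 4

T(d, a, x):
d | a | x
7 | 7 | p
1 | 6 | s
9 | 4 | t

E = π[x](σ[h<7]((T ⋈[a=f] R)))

σ filters on h, owned by the right side.
E' = π[x]((T ⋈[a=f] σ[h<7](R)))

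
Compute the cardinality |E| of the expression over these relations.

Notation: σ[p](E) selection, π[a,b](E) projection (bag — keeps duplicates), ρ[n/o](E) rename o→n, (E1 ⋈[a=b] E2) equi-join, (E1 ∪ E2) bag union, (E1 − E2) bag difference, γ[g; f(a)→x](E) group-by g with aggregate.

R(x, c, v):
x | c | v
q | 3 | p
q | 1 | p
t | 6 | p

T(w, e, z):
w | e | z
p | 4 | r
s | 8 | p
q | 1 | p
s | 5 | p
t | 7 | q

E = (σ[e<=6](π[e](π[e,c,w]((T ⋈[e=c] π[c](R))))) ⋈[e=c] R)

Row counts bottom-up:
  T → 5
  R → 3
  π[c](R) → 3
  (T ⋈[e=c] π[c](R)) → 1
  π[e,c,w]((T ⋈[e=c] π[c](R))) → 1
  π[e](π[e,c,w]((T ⋈[e=c] π[c](R)))) → 1
  σ[e<=6](π[e](π[e,c,w]((T ⋈[e=c] π[c](R))))) → 1
  R → 3
  (σ[e<=6](π[e](π[e,c,w]((T ⋈[e=c] π[c](R))))) ⋈[e=c] R) → 1

|E| = 1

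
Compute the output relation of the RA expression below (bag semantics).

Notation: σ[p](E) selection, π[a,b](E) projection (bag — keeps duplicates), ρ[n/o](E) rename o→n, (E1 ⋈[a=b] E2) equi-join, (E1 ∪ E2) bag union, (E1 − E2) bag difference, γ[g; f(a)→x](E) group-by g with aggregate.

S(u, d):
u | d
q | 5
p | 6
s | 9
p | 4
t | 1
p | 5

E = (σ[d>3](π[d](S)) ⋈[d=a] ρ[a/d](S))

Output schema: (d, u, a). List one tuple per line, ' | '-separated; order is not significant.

Row counts bottom-up:
  S → 6
  π[d](S) → 6
  σ[d>3](π[d](S)) → 5
  S → 6
  ρ[a/d](S) → 6
  (σ[d>3](π[d](S)) ⋈[d=a] ρ[a/d](S)) → 7

== RESULT ==
d | u | a
4 | p | 4
5 | p | 5
5 | p | 5
5 | q | 5
5 | q | 5
6 | p | 6
9 | s | 9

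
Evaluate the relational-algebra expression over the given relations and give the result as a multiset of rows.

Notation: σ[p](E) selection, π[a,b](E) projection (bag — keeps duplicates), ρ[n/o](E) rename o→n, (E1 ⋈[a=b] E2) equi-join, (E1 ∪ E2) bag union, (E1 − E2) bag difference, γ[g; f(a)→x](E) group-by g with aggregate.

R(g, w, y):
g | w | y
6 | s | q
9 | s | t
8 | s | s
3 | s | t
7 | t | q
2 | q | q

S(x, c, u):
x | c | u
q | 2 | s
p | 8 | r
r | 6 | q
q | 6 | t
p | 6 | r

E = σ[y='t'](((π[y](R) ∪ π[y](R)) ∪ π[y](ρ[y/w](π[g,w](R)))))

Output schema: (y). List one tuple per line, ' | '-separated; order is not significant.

Stepwise |·|:
  R → 6
  π[y](R) → 6
  R → 6
  π[y](R) → 6
  (π[y](R) ∪ π[y](R)) → 12
  R → 6
  π[g,w](R) → 6
  ρ[y/w](π[g,w](R)) → 6
  π[y](ρ[y/w](π[g,w](R))) → 6
  ((π[y](R) ∪ π[y](R)) ∪ π[y](ρ[y/w](π[g,w](R)))) → 18
  σ[y='t'](((π[y](R) ∪ π[y](R)) ∪ π[y](ρ[y/w](π[g,w](R))))) → 5

== RESULT ==
y
t
t
t
t
t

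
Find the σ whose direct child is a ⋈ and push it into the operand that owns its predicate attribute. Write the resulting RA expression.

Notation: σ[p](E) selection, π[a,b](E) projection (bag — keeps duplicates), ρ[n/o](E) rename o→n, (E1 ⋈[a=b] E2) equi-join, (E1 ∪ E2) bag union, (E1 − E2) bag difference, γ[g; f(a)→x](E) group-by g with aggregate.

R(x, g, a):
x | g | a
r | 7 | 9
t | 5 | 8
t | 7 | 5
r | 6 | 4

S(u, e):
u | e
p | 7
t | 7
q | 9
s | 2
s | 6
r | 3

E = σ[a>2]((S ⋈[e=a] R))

σ filters on a, owned by the right side.
E' = (S ⋈[e=a] σ[a>2](R))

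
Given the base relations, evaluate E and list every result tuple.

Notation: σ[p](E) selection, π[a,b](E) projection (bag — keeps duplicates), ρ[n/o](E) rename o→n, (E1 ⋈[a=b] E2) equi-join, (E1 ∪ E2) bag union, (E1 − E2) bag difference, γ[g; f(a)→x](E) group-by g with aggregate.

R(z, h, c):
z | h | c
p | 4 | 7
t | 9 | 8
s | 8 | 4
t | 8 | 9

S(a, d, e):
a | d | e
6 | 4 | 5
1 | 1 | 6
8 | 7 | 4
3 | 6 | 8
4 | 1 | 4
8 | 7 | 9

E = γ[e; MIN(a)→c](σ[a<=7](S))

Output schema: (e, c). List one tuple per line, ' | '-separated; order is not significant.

Subexpression sizes:
  S → 6
  σ[a<=7](S) → 4
  γ[e; MIN(a)→c](σ[a<=7](S)) → 4

== RESULT ==
e | c
4 | 4
5 | 6
6 | 1
8 | 3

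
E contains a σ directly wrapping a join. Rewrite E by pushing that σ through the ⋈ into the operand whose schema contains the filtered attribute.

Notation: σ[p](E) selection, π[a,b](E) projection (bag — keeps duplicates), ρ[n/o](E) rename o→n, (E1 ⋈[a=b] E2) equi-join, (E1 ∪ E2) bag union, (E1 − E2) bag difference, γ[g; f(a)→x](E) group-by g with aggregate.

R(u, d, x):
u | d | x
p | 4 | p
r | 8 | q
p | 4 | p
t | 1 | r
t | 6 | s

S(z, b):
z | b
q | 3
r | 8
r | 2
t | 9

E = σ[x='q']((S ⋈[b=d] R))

σ filters on x, owned by the right side.
E' = (S ⋈[b=d] σ[x='q'](R))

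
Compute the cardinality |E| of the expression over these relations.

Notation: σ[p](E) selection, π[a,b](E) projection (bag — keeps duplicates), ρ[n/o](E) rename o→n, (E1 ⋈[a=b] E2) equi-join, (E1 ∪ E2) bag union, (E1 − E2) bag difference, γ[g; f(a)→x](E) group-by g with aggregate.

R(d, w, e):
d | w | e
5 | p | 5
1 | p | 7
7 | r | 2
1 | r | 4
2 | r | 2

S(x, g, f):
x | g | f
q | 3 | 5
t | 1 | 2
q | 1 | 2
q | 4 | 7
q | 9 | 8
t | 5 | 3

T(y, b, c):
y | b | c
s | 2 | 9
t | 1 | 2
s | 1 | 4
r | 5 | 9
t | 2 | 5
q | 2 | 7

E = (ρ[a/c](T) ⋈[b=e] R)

Per-node cardinality:
  T → 6
  ρ[a/c](T) → 6
  R → 5
  (ρ[a/c](T) ⋈[b=e] R) → 7

|E| = 7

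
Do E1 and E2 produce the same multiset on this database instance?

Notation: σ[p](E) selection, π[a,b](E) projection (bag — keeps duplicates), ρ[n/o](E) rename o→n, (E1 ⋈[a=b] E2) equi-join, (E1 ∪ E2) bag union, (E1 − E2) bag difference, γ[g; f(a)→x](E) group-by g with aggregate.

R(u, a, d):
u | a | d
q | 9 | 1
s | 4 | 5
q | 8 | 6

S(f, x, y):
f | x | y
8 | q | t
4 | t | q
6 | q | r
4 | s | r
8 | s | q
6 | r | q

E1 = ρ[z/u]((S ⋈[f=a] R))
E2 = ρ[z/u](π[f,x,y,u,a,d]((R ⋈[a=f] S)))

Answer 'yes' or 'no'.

E1 row counts bottom-up:
  S → 6
  R → 3
  (S ⋈[f=a] R) → 4
  ρ[z/u]((S ⋈[f=a] R)) → 4
E2 row counts bottom-up:
  R → 3
  S → 6
  (R ⋈[a=f] S) → 4
  π[f,x,y,u,a,d]((R ⋈[a=f] S)) → 4
  ρ[z/u](π[f,x,y,u,a,d]((R ⋈[a=f] S))) → 4

E1 and E2 produce the same multiset:
f | x | y | z | a | d
4 | s | r | s | 4 | 5
4 | t | q | s | 4 | 5
8 | q | t | q | 8 | 6
8 | s | q | q | 8 | 6

yes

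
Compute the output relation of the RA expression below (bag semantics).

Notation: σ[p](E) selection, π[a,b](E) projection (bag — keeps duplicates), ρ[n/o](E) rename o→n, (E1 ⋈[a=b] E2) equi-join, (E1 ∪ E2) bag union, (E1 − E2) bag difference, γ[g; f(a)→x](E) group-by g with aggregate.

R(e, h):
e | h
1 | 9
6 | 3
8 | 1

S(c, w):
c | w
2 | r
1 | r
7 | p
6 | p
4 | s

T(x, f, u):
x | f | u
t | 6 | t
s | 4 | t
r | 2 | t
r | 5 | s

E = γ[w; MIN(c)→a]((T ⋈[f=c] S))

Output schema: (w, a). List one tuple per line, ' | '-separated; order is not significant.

Subexpression sizes:
  T → 4
  S → 5
  (T ⋈[f=c] S) → 3
  γ[w; MIN(c)→a]((T ⋈[f=c] S)) → 3

== RESULT ==
w | a
p | 6
r | 2
s | 4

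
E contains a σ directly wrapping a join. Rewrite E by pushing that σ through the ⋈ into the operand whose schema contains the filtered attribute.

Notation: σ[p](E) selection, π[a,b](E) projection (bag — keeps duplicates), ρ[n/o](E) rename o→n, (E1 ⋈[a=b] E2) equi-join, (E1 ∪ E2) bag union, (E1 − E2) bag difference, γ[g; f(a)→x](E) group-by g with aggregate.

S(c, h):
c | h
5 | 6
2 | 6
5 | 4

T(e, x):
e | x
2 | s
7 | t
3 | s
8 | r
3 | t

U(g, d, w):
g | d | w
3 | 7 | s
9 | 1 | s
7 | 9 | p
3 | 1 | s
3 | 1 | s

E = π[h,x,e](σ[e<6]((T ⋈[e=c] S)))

σ filters on e, owned by the left side.
E' = π[h,x,e]((σ[e<6](T) ⋈[e=c] S))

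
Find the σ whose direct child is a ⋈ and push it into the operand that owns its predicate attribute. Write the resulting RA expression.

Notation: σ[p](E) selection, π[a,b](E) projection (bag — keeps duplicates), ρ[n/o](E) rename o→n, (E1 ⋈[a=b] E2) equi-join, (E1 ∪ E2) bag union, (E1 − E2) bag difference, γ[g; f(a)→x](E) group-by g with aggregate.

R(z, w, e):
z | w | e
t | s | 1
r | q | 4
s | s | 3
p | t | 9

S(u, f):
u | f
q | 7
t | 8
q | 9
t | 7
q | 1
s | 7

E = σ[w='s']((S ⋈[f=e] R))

σ filters on w, owned by the right side.
E' = (S ⋈[f=e] σ[w='s'](R))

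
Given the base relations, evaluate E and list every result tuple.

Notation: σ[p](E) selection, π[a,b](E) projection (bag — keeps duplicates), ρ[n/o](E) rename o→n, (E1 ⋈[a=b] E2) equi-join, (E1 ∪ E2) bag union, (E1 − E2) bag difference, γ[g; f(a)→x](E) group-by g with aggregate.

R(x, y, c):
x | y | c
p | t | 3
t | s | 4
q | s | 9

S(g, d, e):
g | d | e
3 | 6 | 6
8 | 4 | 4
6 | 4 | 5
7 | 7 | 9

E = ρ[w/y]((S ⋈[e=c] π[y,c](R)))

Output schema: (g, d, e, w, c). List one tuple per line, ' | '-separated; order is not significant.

Stepwise |·|:
  S → 4
  R → 3
  π[y,c](R) → 3
  (S ⋈[e=c] π[y,c](R)) → 2
  ρ[w/y]((S ⋈[e=c] π[y,c](R))) → 2

== RESULT ==
g | d | e | w | c
7 | 7 | 9 | s | 9
8 | 4 | 4 | s | 4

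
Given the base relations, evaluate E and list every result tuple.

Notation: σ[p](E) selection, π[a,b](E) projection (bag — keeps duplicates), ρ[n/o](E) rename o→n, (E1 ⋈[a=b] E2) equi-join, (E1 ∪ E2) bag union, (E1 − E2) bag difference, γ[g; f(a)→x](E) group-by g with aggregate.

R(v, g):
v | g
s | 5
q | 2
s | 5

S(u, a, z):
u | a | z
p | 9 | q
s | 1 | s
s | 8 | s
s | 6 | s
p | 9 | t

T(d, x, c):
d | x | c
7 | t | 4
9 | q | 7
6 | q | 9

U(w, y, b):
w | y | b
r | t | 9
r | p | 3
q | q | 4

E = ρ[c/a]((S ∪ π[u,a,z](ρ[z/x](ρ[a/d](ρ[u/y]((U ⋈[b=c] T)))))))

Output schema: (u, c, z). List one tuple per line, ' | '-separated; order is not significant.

Stepwise |·|:
  S → 5
  U → 3
  T → 3
  (U ⋈[b=c] T) → 2
  ρ[u/y]((U ⋈[b=c] T)) → 2
  ρ[a/d](ρ[u/y]((U ⋈[b=c] T))) → 2
  ρ[z/x](ρ[a/d](ρ[u/y]((U ⋈[b=c] T)))) → 2
  π[u,a,z](ρ[z/x](ρ[a/d](ρ[u/y]((U ⋈[b=c] T))))) → 2
  (S ∪ π[u,a,z](ρ[z/x](ρ[a/d](ρ[u/y]((U ⋈[b=c] T)))))) → 7
  ρ[c/a]((S ∪ π[u,a,z](ρ[z/x](ρ[a/d](ρ[u/y]((U ⋈[b=c] T))))))) → 7

== RESULT ==
u | c | z
p | 9 | q
p | 9 | t
q | 7 | t
s | 1 | s
s | 6 | s
s | 8 | s
t | 6 | q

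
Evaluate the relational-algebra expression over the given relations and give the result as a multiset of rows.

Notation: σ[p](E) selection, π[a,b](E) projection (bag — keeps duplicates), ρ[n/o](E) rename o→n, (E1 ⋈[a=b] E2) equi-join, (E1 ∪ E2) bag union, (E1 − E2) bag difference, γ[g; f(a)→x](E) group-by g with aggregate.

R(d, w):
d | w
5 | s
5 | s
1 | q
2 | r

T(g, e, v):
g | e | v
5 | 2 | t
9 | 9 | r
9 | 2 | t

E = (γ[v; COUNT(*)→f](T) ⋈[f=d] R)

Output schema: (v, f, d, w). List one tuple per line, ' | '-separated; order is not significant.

Stepwise |·|:
  T → 3
  γ[v; COUNT(*)→f](T) → 2
  R → 4
  (γ[v; COUNT(*)→f](T) ⋈[f=d] R) → 2

== RESULT ==
v | f | d | w
r | 1 | 1 | q
t | 2 | 2 | r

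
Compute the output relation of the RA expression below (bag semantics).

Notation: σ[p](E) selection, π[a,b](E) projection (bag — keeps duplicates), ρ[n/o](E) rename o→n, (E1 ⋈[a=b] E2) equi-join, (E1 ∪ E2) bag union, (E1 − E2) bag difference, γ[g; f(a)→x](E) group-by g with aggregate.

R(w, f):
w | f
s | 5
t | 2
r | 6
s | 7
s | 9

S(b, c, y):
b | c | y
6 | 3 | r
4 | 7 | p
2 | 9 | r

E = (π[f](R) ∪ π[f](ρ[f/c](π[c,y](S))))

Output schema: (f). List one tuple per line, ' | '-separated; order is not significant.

Row counts bottom-up:
  R → 5
  π[f](R) → 5
  S → 3
  π[c,y](S) → 3
  ρ[f/c](π[c,y](S)) → 3
  π[f](ρ[f/c](π[c,y](S))) → 3
  (π[f](R) ∪ π[f](ρ[f/c](π[c,y](S)))) → 8

== RESULT ==
f
2
3
5
6
7
7
9
9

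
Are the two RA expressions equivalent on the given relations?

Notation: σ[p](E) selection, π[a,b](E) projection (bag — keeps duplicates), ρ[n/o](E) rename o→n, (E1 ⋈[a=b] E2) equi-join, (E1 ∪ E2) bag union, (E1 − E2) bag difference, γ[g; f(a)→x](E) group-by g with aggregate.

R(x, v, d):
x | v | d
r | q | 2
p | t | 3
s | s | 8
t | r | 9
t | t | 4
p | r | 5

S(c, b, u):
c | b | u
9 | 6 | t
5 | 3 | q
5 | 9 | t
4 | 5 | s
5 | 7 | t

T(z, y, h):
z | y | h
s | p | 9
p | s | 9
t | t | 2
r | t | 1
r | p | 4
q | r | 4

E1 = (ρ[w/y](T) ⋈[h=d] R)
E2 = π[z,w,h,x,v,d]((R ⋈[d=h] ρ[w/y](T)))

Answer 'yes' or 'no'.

E1 row counts bottom-up:
  T → 6
  ρ[w/y](T) → 6
  R → 6
  (ρ[w/y](T) ⋈[h=d] R) → 5
E2 row counts bottom-up:
  R → 6
  T → 6
  ρ[w/y](T) → 6
  (R ⋈[d=h] ρ[w/y](T)) → 5
  π[z,w,h,x,v,d]((R ⋈[d=h] ρ[w/y](T))) → 5

E1 and E2 produce the same multiset:
z | w | h | x | v | d
p | s | 9 | t | r | 9
q | r | 4 | t | t | 4
r | p | 4 | t | t | 4
s | p | 9 | t | r | 9
t | t | 2 | r | q | 2

yes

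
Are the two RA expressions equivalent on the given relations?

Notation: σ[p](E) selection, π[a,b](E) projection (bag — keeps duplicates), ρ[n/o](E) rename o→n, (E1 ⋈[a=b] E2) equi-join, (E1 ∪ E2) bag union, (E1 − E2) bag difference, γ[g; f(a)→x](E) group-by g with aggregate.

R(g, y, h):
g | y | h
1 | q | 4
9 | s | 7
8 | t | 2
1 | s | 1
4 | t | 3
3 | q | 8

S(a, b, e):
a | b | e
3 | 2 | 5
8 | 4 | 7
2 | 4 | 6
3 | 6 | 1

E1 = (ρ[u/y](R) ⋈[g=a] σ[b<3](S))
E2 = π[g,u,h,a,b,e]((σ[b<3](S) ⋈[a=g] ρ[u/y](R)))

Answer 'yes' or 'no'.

E1 per-node cardinality:
  R → 6
  ρ[u/y](R) → 6
  S → 4
  σ[b<3](S) → 1
  (ρ[u/y](R) ⋈[g=a] σ[b<3](S)) → 1
E2 per-node cardinality:
  S → 4
  σ[b<3](S) → 1
  R → 6
  ρ[u/y](R) → 6
  (σ[b<3](S) ⋈[a=g] ρ[u/y](R)) → 1
  π[g,u,h,a,b,e]((σ[b<3](S) ⋈[a=g] ρ[u/y](R))) → 1

E1 and E2 produce the same multiset:
g | u | h | a | b | e
3 | q | 8 | 3 | 2 | 5

yes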